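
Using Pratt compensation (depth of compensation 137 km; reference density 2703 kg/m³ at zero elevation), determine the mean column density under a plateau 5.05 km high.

2610 kg/m³

Pratt balance: ρ_ref D = ρ (D + h).
ρ = ρ_ref D/(D + h) = 2703 × 137 km/(137 km + 5.05 km) = 2610 kg/m³.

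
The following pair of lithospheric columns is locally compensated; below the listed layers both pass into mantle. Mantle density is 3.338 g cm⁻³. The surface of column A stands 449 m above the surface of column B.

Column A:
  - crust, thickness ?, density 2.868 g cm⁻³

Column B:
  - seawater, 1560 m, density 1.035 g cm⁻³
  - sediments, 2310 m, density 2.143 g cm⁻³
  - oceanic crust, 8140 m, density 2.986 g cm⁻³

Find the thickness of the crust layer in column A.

22800 m

Take the compensation level at the base of the deeper column (depth z_c below the surface of column A) and equate Σ ρ_i t_i down to z_c; mantle fills any gap and the z_c terms cancel.
Column A: x×2.868 + (z_c − 0 − x)×3.338
Column B: 449×0 + 1560×1.035 + 2310×2.143 + 8140×2.986 + (z_c − 449 − 12010)×3.338
The z_c×3.338 term appears on both sides and cancels. Collect the known terms of each column as K = Σ(ρt)_known − 3.338 × (depth of known layers): K_A = 0 − 3.338×0 = 0; K_B = 30870.97 − 3.338×(449 + 12010) = −10717.172.
Balance: K_A − x×(3.338 − 2.868) = K_B, so x = (K_A − K_B)/(3.338 − 2.868) = 10717.2/0.47 = 22800 m.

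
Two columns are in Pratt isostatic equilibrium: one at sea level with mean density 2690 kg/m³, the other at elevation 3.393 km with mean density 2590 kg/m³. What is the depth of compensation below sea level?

ρ_ref D = ρ (D + h) → D (ρ_ref − ρ) = ρ h.
D = ρ h/(ρ_ref − ρ) = 2590 × 3.393 km/(2690 − 2590) = 87.9 km.

87.9 km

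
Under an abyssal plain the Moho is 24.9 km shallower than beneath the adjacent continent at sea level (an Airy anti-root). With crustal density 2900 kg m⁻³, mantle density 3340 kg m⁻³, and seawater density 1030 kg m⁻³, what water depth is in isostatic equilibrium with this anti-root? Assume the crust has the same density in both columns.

Replacing a thickness d of crust by seawater at the top must be balanced by replacing crust with mantle at the base: d (ρ_c − ρ_w) = a (ρ_m − ρ_c).
d = a (ρ_m − ρ_c)/(ρ_c − ρ_w) = 24.9 km × 440/1870 = 5.86 km.

5.86 km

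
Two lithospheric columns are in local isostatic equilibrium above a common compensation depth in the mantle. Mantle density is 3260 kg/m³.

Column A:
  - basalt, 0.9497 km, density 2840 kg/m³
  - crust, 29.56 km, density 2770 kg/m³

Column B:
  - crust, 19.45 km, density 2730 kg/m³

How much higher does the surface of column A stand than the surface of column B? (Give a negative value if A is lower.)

1.4 km

For any compensation level in the mantle, the mantle terms cancel and isostasy reduces to e = (Σt_A − Σt_B) − (Σ(ρt)_A − Σ(ρt)_B) / ρ_m.
Σt_A = 30.5097 km; Σt_B = 19.45 km; Σ(ρt)_A = 84578.348; Σ(ρt)_B = 53098.5 (in km·kg/m³).
e = (30.5097 − 19.45) − (84578.348 − 53098.5) / 3260 = 1.4 km.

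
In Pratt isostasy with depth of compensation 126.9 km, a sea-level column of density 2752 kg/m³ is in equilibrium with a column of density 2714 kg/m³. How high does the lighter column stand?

1.78 km

ρ_ref D = ρ (D + h) → h = D (ρ_ref − ρ)/ρ.
h = 126.9 km × (2752 − 2714)/2714 = 1.78 km.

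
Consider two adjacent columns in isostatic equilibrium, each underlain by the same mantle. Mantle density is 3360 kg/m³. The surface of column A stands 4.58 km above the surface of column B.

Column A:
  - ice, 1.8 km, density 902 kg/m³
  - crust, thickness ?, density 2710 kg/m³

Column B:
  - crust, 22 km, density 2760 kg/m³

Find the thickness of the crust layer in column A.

37.2 km

Take the compensation level at the base of the deeper column (depth z_c below the surface of column A) and equate Σ ρ_i t_i down to z_c; mantle fills any gap and the z_c terms cancel.
Column A: 1.8×902 + x×2710 + (z_c − 1.8 − x)×3360
Column B: 4.58×0 + 22×2760 + (z_c − 4.58 − 22)×3360
The z_c×3360 term appears on both sides and cancels. Collect the known terms of each column as K = Σ(ρt)_known − 3360 × (depth of known layers): K_A = 1623.6 − 3360×1.8 = −4424.4; K_B = 60720 − 3360×(4.58 + 22) = −28588.8.
Balance: K_A − x×(3360 − 2710) = K_B, so x = (K_A − K_B)/(3360 − 2710) = 24164.4/650 = 37.2 km.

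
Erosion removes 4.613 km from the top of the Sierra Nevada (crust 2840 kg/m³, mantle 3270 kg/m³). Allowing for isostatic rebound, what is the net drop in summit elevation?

Rebound u = e ρ_c/ρ_m = 4.613 km × 2840/3270 = 4.006 km.
Net surface drop = e − u = 4.613 km − 4.006 km = e (ρ_m − ρ_c)/ρ_m = 0.607 km.

0.607 km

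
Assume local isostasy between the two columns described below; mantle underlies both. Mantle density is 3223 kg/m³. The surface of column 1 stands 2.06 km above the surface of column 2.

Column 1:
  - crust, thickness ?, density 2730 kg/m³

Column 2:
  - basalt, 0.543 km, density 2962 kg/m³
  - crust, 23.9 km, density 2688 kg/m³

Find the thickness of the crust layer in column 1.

Take the compensation level at the base of the deeper column (depth z_c below the surface of column 1) and equate Σ ρ_i t_i down to z_c; mantle fills any gap and the z_c terms cancel.
Column 1: x×2730 + (z_c − 0 − x)×3223
Column 2: 2.06×0 + 0.543×2962 + 23.9×2688 + (z_c − 2.06 − 24.443)×3223
The z_c×3223 term appears on both sides and cancels. Collect the known terms of each column as K = Σ(ρt)_known − 3223 × (depth of known layers): K_1 = 0 − 3223×0 = 0; K_2 = 65851.566 − 3223×(2.06 + 24.443) = −19567.603.
Balance: K_1 − x×(3223 − 2730) = K_2, so x = (K_1 − K_2)/(3223 − 2730) = 19567.6/493 = 39.7 km.

39.7 km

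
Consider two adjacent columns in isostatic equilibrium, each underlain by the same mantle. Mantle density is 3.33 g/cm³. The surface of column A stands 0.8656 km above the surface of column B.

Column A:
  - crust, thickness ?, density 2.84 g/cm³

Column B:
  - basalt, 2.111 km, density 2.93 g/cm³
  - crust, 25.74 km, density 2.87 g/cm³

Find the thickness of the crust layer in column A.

31.8 km

Take the compensation level at the base of the deeper column (depth z_c below the surface of column A) and equate Σ ρ_i t_i down to z_c; mantle fills any gap and the z_c terms cancel.
Column A: x×2.84 + (z_c − 0 − x)×3.33
Column B: 0.8656×0 + 2.111×2.93 + 25.74×2.87 + (z_c − 0.8656 − 27.851)×3.33
The z_c×3.33 term appears on both sides and cancels. Collect the known terms of each column as K = Σ(ρt)_known − 3.33 × (depth of known layers): K_A = 0 − 3.33×0 = 0; K_B = 80.05903 − 3.33×(0.8656 + 27.851) = −15.567248.
Balance: K_A − x×(3.33 − 2.84) = K_B, so x = (K_A − K_B)/(3.33 − 2.84) = 15.5672/0.49 = 31.8 km.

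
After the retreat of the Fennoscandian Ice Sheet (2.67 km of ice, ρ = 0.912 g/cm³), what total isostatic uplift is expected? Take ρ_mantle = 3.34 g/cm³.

Removing the load lets mantle flow back in; uplift u satisfies ρ_ice t = ρ_m u.
u = t ρ_ice/ρ_m = 2.67 km × 0.912/3.34 = 0.729 km.

0.729 km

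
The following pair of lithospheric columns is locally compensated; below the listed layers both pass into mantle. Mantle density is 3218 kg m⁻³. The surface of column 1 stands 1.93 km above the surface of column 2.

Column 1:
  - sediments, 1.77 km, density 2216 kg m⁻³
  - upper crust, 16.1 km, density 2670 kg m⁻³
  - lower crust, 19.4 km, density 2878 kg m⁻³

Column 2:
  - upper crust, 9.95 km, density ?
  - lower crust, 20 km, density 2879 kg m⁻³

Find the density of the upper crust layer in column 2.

2800 kg m⁻³

Take the compensation level at the base of the deeper column (depth z_c below the surface of column 1) and equate Σ ρ_i t_i down to z_c; mantle fills any gap and the z_c terms cancel.
Column 1: 1.77×2216 + 16.1×2670 + 19.4×2878 + (z_c − 37.27)×3218
Column 2: 1.93×0 + 9.95×ρ + 20×2879 + (z_c − 1.93 − 29.95)×3218
The z_c×3218 term appears on both sides and cancels. Collect the known terms of each column as K = Σ(ρt)_known − 3218 × (depth of known layers): K_1 = 102742.52 − 3218×37.27 = −17192.34; K_2 = 57580 − 3218×(1.93 + 29.95) = −45009.84.
Balance: K_1 = K_2 + 9.95×ρ, so ρ = (K_1 − K_2)/9.95 = 27817.5/9.95 = 2800 kg m⁻³.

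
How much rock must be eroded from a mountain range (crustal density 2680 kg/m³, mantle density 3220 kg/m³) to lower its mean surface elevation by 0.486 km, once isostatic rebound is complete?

Net drop Δ = e − u = e − e ρ_c/ρ_m = e (ρ_m − ρ_c)/ρ_m.
e = Δ ρ_m/(ρ_m − ρ_c) = 0.486 km × 3220/540 = 2.9 km.

2.9 km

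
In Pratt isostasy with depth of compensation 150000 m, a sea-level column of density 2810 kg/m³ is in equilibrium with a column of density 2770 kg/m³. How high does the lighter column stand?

2170 m

ρ_ref D = ρ (D + h) → h = D (ρ_ref − ρ)/ρ.
h = 150000 m × (2810 − 2770)/2770 = 2170 m.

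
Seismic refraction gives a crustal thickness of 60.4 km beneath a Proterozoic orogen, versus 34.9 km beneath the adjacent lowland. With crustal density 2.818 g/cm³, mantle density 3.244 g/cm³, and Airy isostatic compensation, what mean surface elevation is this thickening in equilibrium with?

3.35 km

Excess crust Δ = 60.4 km − 34.9 km = 25.5 km, split between elevation h and root r with h + r = Δ.
Airy balance ρ_c h = (ρ_m − ρ_c) r gives r = h ρ_c/(ρ_m − ρ_c), so h (1 + ρ_c/(ρ_m − ρ_c)) = Δ, i.e. h = Δ (ρ_m − ρ_c)/ρ_m.
h = 25.5 km × 0.426/3.244 = 3.35 km.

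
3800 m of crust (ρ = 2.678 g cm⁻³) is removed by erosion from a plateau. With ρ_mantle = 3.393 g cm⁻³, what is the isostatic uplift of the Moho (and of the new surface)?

3000 m

Unloading: uplift u = e ρ_c/ρ_m = 3800 m × 2.678/3.393 = 3000 m.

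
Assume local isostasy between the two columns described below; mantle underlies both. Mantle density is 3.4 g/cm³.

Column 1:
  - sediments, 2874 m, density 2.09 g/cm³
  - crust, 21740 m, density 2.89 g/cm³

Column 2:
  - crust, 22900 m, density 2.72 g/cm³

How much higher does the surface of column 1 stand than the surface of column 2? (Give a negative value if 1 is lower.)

−212 m

For any compensation level in the mantle, the mantle terms cancel and isostasy reduces to e = (Σt_1 − Σt_2) − (Σ(ρt)_1 − Σ(ρt)_2) / ρ_m.
Σt_1 = 24614 m; Σt_2 = 22900 m; Σ(ρt)_1 = 68835.26; Σ(ρt)_2 = 62288 (in m·g/cm³).
e = (24614 − 22900) − (68835.26 − 62288) / 3.4 = −212 m.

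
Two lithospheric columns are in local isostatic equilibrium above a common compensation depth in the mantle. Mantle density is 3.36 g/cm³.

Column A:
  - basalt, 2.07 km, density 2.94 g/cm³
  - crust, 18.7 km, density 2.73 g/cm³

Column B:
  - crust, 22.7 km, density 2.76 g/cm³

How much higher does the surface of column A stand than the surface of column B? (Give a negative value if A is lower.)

−0.289 km

For any compensation level in the mantle, the mantle terms cancel and isostasy reduces to e = (Σt_A − Σt_B) − (Σ(ρt)_A − Σ(ρt)_B) / ρ_m.
Σt_A = 20.77 km; Σt_B = 22.7 km; Σ(ρt)_A = 57.1368; Σ(ρt)_B = 62.652 (in km·g/cm³).
e = (20.77 − 22.7) − (57.1368 − 62.652) / 3.36 = −0.289 km.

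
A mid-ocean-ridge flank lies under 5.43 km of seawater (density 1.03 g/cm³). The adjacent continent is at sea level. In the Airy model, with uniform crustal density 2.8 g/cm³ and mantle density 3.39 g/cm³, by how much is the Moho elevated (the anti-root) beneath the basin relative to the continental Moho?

16.3 km

Equating mass per unit area of the two columns: replacing crust with seawater at the top is compensated by replacing crust with mantle at the base: d (ρ_c − ρ_w) = a (ρ_m − ρ_c).
a = d (ρ_c − ρ_w)/(ρ_m − ρ_c) = 5.43 km × 1.77/0.59 = 16.3 km.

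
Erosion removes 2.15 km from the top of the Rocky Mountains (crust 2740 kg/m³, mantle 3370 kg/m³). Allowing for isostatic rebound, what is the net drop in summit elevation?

Rebound u = e ρ_c/ρ_m = 2.15 km × 2740/3370 = 1.748 km.
Net surface drop = e − u = 2.15 km − 1.748 km = e (ρ_m − ρ_c)/ρ_m = 0.402 km.

0.402 km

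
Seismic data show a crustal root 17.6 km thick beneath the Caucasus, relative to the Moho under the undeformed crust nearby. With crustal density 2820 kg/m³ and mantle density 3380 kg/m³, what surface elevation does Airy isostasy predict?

3.5 km

Isostatic balance requires: ρ_c h = (ρ_m − ρ_c) r.
h = r (ρ_m − ρ_c) / ρ_c = 17.6 km × (3380 − 2820) / 2820 = 3.5 km.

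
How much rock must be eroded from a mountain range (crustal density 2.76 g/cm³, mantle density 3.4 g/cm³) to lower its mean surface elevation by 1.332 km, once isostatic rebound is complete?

Net drop Δ = e − u = e − e ρ_c/ρ_m = e (ρ_m − ρ_c)/ρ_m.
e = Δ ρ_m/(ρ_m − ρ_c) = 1.332 km × 3.4/0.64 = 7.08 km.

7.08 km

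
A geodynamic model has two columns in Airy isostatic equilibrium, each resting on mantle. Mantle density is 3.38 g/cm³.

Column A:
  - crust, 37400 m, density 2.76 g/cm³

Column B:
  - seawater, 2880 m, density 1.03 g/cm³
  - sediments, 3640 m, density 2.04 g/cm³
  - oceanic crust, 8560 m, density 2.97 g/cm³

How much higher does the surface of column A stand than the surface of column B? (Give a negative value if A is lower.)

2380 m

For any compensation level in the mantle, the mantle terms cancel and isostasy reduces to e = (Σt_A − Σt_B) − (Σ(ρt)_A − Σ(ρt)_B) / ρ_m.
Σt_A = 37400 m; Σt_B = 15080 m; Σ(ρt)_A = 103224; Σ(ρt)_B = 35815.2 (in m·g/cm³).
e = (37400 − 15080) − (103224 − 35815.2) / 3.38 = 2380 m.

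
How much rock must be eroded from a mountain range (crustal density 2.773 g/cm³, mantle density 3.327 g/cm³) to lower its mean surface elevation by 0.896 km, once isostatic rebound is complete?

Net drop Δ = e − u = e − e ρ_c/ρ_m = e (ρ_m − ρ_c)/ρ_m.
e = Δ ρ_m/(ρ_m − ρ_c) = 0.896 km × 3.327/0.554 = 5.38 km.

5.38 km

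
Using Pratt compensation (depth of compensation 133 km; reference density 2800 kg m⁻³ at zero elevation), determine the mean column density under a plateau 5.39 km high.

2690 kg m⁻³

Pratt balance: ρ_ref D = ρ (D + h).
ρ = ρ_ref D/(D + h) = 2800 × 133 km/(133 km + 5.39 km) = 2690 kg m⁻³.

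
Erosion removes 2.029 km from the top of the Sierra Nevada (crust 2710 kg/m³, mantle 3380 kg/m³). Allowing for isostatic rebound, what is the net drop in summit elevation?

Rebound u = e ρ_c/ρ_m = 2.029 km × 2710/3380 = 1.627 km.
Net surface drop = e − u = 2.029 km − 1.627 km = e (ρ_m − ρ_c)/ρ_m = 0.402 km.

0.402 km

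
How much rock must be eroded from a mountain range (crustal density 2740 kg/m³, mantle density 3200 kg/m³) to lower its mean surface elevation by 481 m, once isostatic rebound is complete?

Net drop Δ = e − u = e − e ρ_c/ρ_m = e (ρ_m − ρ_c)/ρ_m.
e = Δ ρ_m/(ρ_m − ρ_c) = 481 m × 3200/460 = 3350 m.

3350 m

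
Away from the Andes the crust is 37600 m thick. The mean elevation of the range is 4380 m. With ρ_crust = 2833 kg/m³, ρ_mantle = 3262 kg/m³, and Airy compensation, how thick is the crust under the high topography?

Root depth r = h ρ_c / (ρ_m − ρ_c) = 4380 m × 2833 / 429 = 28920 m.
Total thickness = T + h + r = 37600 m + 4380 m + 28920 m = 70900 m.

70900 m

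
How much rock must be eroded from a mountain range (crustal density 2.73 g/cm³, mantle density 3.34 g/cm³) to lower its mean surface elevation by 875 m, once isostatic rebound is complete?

Net drop Δ = e − u = e − e ρ_c/ρ_m = e (ρ_m − ρ_c)/ρ_m.
e = Δ ρ_m/(ρ_m − ρ_c) = 875 m × 3.34/0.61 = 4790 m.

4790 m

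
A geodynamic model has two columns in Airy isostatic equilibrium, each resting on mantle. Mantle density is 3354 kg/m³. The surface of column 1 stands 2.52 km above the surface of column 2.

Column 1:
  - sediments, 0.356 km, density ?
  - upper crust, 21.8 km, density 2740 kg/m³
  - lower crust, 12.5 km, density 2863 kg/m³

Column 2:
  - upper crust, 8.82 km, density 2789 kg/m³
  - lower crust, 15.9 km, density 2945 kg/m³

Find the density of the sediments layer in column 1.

2190 kg/m³

Take the compensation level at the base of the deeper column (depth z_c below the surface of column 1) and equate Σ ρ_i t_i down to z_c; mantle fills any gap and the z_c terms cancel.
Column 1: 0.356×ρ + 21.8×2740 + 12.5×2863 + (z_c − 34.656)×3354
Column 2: 2.52×0 + 8.82×2789 + 15.9×2945 + (z_c − 2.52 − 24.72)×3354
The z_c×3354 term appears on both sides and cancels. Collect the known terms of each column as K = Σ(ρt)_known − 3354 × (depth of known layers): K_1 = 95519.5 − 3354×34.656 = −20716.724; K_2 = 71424.48 − 3354×(2.52 + 24.72) = −19938.48.
Balance: K_1 + 0.356×ρ = K_2, so ρ = (K_2 − K_1)/0.356 = 778.244/0.356 = 2190 kg/m³.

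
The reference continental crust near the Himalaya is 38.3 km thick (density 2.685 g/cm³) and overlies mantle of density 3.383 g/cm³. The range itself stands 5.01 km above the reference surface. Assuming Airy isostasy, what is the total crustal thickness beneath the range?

62.6 km

Root depth r = h ρ_c / (ρ_m − ρ_c) = 5.01 km × 2.685 / 0.698 = 19.27 km.
Total thickness = T + h + r = 38.3 km + 5.01 km + 19.27 km = 62.6 km.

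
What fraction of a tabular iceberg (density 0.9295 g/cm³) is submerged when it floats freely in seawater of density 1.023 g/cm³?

Submerged fraction = ρ_obj/ρ_fluid = 0.9295/1.023 = 90.9%.

90.9%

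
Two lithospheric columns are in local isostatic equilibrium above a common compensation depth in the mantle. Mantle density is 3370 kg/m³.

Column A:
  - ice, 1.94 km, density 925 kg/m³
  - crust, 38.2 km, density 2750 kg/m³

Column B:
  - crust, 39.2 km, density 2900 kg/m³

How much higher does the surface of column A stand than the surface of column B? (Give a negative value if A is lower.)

2.97 km

For any compensation level in the mantle, the mantle terms cancel and isostasy reduces to e = (Σt_A − Σt_B) − (Σ(ρt)_A − Σ(ρt)_B) / ρ_m.
Σt_A = 40.14 km; Σt_B = 39.2 km; Σ(ρt)_A = 106844.5; Σ(ρt)_B = 113680 (in km·kg/m³).
e = (40.14 − 39.2) − (106844.5 − 113680) / 3370 = 2.97 km.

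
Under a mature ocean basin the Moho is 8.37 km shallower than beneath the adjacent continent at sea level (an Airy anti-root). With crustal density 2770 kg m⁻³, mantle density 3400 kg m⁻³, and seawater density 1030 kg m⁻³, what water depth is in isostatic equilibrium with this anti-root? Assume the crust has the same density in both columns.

3.03 km

Replacing a thickness d of crust by seawater at the top must be balanced by replacing crust with mantle at the base: d (ρ_c − ρ_w) = a (ρ_m − ρ_c).
d = a (ρ_m − ρ_c)/(ρ_c − ρ_w) = 8.37 km × 630/1740 = 3.03 km.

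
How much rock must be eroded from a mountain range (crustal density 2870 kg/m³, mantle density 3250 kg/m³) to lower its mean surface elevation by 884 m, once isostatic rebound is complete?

Net drop Δ = e − u = e − e ρ_c/ρ_m = e (ρ_m − ρ_c)/ρ_m.
e = Δ ρ_m/(ρ_m − ρ_c) = 884 m × 3250/380 = 7560 m.

7560 m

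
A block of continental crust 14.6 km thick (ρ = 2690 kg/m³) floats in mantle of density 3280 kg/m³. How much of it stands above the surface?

2.63 km

Floating equilibrium: submerged depth d = t ρ_obj/ρ_fluid = 14.6 km × 2690/3280 = 11.97 km.
Freeboard = t − d = 14.6 km − 11.97 km = 2.63 km.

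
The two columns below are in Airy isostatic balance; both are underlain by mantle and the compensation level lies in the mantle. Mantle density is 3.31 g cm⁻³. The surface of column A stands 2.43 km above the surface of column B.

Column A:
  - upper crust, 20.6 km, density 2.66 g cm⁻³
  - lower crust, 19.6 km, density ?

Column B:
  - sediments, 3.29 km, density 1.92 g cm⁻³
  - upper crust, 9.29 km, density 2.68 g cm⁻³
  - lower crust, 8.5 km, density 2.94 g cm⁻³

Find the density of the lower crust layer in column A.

Take the compensation level at the base of the deeper column (depth z_c below the surface of column A) and equate Σ ρ_i t_i down to z_c; mantle fills any gap and the z_c terms cancel.
Column A: 20.6×2.66 + 19.6×ρ + (z_c − 40.2)×3.31
Column B: 2.43×0 + 3.29×1.92 + 9.29×2.68 + 8.5×2.94 + (z_c − 2.43 − 21.08)×3.31
The z_c×3.31 term appears on both sides and cancels. Collect the known terms of each column as K = Σ(ρt)_known − 3.31 × (depth of known layers): K_A = 54.796 − 3.31×40.2 = −78.266; K_B = 56.204 − 3.31×(2.43 + 21.08) = −21.6141.
Balance: K_A + 19.6×ρ = K_B, so ρ = (K_B − K_A)/19.6 = 56.6519/19.6 = 2.89 g cm⁻³.

2.89 g cm⁻³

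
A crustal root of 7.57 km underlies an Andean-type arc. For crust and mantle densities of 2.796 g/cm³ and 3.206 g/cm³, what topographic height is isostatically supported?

By Archimedes' principle applied to the lithosphere: ρ_c h = (ρ_m − ρ_c) r.
h = r (ρ_m − ρ_c) / ρ_c = 7.57 km × (3.206 − 2.796) / 2.796 = 1.11 km.

1.11 km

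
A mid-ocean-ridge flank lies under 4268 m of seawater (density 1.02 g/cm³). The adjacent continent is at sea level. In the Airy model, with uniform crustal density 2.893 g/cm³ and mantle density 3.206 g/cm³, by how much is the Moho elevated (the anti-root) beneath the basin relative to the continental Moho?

For local isostatic compensation: replacing crust with seawater at the top is compensated by replacing crust with mantle at the base: d (ρ_c − ρ_w) = a (ρ_m − ρ_c).
a = d (ρ_c − ρ_w)/(ρ_m − ρ_c) = 4268 m × 1.873/0.313 = 25500 m.

25500 m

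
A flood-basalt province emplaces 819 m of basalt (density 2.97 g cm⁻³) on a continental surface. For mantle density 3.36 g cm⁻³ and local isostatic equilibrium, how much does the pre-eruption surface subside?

724 m

Subaerial loading: s = t ρ_load / ρ_m.
s = 819 m × 2.97/3.36 = 724 m.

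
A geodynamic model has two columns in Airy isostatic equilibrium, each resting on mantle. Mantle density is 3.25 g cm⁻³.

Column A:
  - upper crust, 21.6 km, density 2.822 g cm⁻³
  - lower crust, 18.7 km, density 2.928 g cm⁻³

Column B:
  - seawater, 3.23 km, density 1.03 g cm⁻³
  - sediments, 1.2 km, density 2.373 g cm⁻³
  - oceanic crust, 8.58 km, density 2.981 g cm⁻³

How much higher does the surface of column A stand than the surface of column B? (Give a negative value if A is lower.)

For any compensation level in the mantle, the mantle terms cancel and isostasy reduces to e = (Σt_A − Σt_B) − (Σ(ρt)_A − Σ(ρt)_B) / ρ_m.
Σt_A = 40.3 km; Σt_B = 13.01 km; Σ(ρt)_A = 115.7088; Σ(ρt)_B = 31.75148 (in km·g cm⁻³).
e = (40.3 − 13.01) − (115.7088 − 31.75148) / 3.25 = 1.46 km.

1.46 km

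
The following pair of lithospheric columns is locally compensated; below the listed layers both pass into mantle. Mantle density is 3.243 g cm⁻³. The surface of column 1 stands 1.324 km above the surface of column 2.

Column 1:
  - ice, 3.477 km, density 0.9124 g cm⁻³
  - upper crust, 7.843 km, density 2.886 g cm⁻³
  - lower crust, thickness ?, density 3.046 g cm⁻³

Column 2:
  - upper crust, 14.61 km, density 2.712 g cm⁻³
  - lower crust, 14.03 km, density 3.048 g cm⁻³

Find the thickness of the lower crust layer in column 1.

19.7 km

Take the compensation level at the base of the deeper column (depth z_c below the surface of column 1) and equate Σ ρ_i t_i down to z_c; mantle fills any gap and the z_c terms cancel.
Column 1: 3.477×0.9124 + 7.843×2.886 + x×3.046 + (z_c − 11.32 − x)×3.243
Column 2: 1.324×0 + 14.61×2.712 + 14.03×3.048 + (z_c − 1.324 − 28.64)×3.243
The z_c×3.243 term appears on both sides and cancels. Collect the known terms of each column as K = Σ(ρt)_known − 3.243 × (depth of known layers): K_1 = 25.8073128 − 3.243×11.32 = −10.9034472; K_2 = 82.38576 − 3.243×(1.324 + 28.64) = −14.787492.
Balance: K_1 − x×(3.243 − 3.046) = K_2, so x = (K_1 − K_2)/(3.243 − 3.046) = 3.88404/0.197 = 19.7 km.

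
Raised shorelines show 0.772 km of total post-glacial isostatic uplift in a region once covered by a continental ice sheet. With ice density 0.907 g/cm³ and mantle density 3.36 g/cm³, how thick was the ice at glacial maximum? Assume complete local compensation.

2.86 km

u = t ρ_ice/ρ_m → t = u ρ_m/ρ_ice = 0.772 km × 3.36/0.907 = 2.86 km.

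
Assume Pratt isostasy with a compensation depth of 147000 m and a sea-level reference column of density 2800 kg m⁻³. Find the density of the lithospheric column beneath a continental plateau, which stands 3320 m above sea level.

Pratt balance: ρ_ref D = ρ (D + h).
ρ = ρ_ref D/(D + h) = 2800 × 147000 m/(147000 m + 3320 m) = 2740 kg m⁻³.

2740 kg m⁻³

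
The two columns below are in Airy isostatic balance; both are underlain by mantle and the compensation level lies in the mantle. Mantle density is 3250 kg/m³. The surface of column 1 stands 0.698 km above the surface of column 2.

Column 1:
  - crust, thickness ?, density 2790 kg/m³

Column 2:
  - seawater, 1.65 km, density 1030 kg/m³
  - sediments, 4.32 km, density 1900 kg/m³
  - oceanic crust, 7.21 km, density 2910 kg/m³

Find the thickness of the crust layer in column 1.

Take the compensation level at the base of the deeper column (depth z_c below the surface of column 1) and equate Σ ρ_i t_i down to z_c; mantle fills any gap and the z_c terms cancel.
Column 1: x×2790 + (z_c − 0 − x)×3250
Column 2: 0.698×0 + 1.65×1030 + 4.32×1900 + 7.21×2910 + (z_c − 0.698 − 13.18)×3250
The z_c×3250 term appears on both sides and cancels. Collect the known terms of each column as K = Σ(ρt)_known − 3250 × (depth of known layers): K_1 = 0 − 3250×0 = 0; K_2 = 30888.6 − 3250×(0.698 + 13.18) = −14214.9.
Balance: K_1 − x×(3250 − 2790) = K_2, so x = (K_1 − K_2)/(3250 − 2790) = 14214.9/460 = 30.9 km.

30.9 km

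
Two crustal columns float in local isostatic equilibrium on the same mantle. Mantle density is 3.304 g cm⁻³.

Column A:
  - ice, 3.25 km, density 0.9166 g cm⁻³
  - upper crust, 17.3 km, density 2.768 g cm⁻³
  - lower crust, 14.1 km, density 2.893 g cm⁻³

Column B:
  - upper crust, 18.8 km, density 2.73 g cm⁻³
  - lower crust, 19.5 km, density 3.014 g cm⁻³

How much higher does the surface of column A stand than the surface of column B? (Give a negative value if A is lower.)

1.93 km

For any compensation level in the mantle, the mantle terms cancel and isostasy reduces to e = (Σt_A − Σt_B) − (Σ(ρt)_A − Σ(ρt)_B) / ρ_m.
Σt_A = 34.65 km; Σt_B = 38.3 km; Σ(ρt)_A = 91.65665; Σ(ρt)_B = 110.097 (in km·g cm⁻³).
e = (34.65 − 38.3) − (91.65665 − 110.097) / 3.304 = 1.93 km.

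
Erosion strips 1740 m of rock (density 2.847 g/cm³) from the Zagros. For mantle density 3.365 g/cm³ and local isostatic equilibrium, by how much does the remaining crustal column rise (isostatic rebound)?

1470 m

Unloading: uplift u = e ρ_c/ρ_m = 1740 m × 2.847/3.365 = 1470 m.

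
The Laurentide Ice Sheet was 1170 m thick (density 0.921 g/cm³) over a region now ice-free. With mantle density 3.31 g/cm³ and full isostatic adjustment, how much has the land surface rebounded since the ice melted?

Removing the load lets mantle flow back in; uplift u satisfies ρ_ice t = ρ_m u.
u = t ρ_ice/ρ_m = 1170 m × 0.921/3.31 = 326 m.

326 m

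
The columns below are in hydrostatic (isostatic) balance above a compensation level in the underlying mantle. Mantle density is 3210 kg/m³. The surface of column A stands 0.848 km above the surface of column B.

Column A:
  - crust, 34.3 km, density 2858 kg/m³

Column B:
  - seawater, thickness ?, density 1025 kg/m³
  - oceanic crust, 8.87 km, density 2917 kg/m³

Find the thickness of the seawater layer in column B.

Take the compensation level at the base of the deeper column (depth z_c below the surface of column A) and equate Σ ρ_i t_i down to z_c; mantle fills any gap and the z_c terms cancel.
Column A: 34.3×2858 + (z_c − 34.3)×3210
Column B: 0.848×0 + x×1025 + 8.87×2917 + (z_c − 0.848 − 8.87 − x)×3210
The z_c×3210 term appears on both sides and cancels. Collect the known terms of each column as K = Σ(ρt)_known − 3210 × (depth of known layers): K_A = 98029.4 − 3210×34.3 = −12073.6; K_B = 25873.79 − 3210×(0.848 + 8.87) = −5320.99.
Balance: K_A = K_B − x×(3210 − 1025), so x = (K_B − K_A)/(3210 − 1025) = 6752.61/2185 = 3.09 km.

3.09 km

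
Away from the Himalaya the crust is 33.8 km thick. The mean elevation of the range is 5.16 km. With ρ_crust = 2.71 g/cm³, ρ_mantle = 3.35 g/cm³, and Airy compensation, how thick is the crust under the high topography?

60.8 km

Root depth r = h ρ_c / (ρ_m − ρ_c) = 5.16 km × 2.71 / 0.64 = 21.85 km.
Total thickness = T + h + r = 33.8 km + 5.16 km + 21.85 km = 60.8 km.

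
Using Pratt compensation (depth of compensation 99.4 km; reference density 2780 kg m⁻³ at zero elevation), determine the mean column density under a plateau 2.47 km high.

Pratt balance: ρ_ref D = ρ (D + h).
ρ = ρ_ref D/(D + h) = 2780 × 99.4 km/(99.4 km + 2.47 km) = 2710 kg m⁻³.

2710 kg m⁻³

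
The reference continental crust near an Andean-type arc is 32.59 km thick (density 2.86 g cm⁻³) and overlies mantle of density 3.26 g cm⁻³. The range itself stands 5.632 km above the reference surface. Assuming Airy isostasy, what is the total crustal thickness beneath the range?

78.5 km

Root depth r = h ρ_c / (ρ_m − ρ_c) = 5.632 km × 2.86 / 0.4 = 40.27 km.
Total thickness = T + h + r = 32.59 km + 5.632 km + 40.27 km = 78.5 km.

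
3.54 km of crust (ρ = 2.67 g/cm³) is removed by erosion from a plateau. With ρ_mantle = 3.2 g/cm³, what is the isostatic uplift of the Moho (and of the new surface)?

2.95 km

Unloading: uplift u = e ρ_c/ρ_m = 3.54 km × 2.67/3.2 = 2.95 km.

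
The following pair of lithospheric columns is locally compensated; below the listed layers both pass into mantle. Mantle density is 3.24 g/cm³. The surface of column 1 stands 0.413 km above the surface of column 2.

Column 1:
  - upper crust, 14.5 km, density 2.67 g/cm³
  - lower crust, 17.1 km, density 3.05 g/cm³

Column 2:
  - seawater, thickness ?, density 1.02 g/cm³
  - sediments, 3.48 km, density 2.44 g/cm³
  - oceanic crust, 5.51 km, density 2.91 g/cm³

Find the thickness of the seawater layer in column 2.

2.51 km

Take the compensation level at the base of the deeper column (depth z_c below the surface of column 1) and equate Σ ρ_i t_i down to z_c; mantle fills any gap and the z_c terms cancel.
Column 1: 14.5×2.67 + 17.1×3.05 + (z_c − 31.6)×3.24
Column 2: 0.413×0 + x×1.02 + 3.48×2.44 + 5.51×2.91 + (z_c − 0.413 − 8.99 − x)×3.24
The z_c×3.24 term appears on both sides and cancels. Collect the known terms of each column as K = Σ(ρt)_known − 3.24 × (depth of known layers): K_1 = 90.87 − 3.24×31.6 = −11.514; K_2 = 24.5253 − 3.24×(0.413 + 8.99) = −5.94042.
Balance: K_1 = K_2 − x×(3.24 − 1.02), so x = (K_2 − K_1)/(3.24 − 1.02) = 5.57358/2.22 = 2.51 km.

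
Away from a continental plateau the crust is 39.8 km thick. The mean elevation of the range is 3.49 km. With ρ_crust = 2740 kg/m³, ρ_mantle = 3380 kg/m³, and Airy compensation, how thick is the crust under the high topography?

58.2 km

Root depth r = h ρ_c / (ρ_m − ρ_c) = 3.49 km × 2740 / 640 = 14.94 km.
Total thickness = T + h + r = 39.8 km + 3.49 km + 14.94 km = 58.2 km.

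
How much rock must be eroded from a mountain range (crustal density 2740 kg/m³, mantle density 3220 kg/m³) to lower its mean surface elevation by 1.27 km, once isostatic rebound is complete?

8.52 km

Net drop Δ = e − u = e − e ρ_c/ρ_m = e (ρ_m − ρ_c)/ρ_m.
e = Δ ρ_m/(ρ_m − ρ_c) = 1.27 km × 3220/480 = 8.52 km.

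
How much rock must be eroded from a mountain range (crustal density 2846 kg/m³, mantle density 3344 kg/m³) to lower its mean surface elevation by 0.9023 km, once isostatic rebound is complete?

Net drop Δ = e − u = e − e ρ_c/ρ_m = e (ρ_m − ρ_c)/ρ_m.
e = Δ ρ_m/(ρ_m − ρ_c) = 0.9023 km × 3344/498 = 6.06 km.

6.06 km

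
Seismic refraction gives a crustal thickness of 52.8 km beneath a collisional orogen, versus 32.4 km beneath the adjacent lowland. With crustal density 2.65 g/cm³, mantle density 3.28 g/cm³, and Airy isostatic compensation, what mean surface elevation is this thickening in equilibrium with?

3.92 km

Excess crust Δ = 52.8 km − 32.4 km = 20.4 km, split between elevation h and root r with h + r = Δ.
Airy balance ρ_c h = (ρ_m − ρ_c) r gives r = h ρ_c/(ρ_m − ρ_c), so h (1 + ρ_c/(ρ_m − ρ_c)) = Δ, i.e. h = Δ (ρ_m − ρ_c)/ρ_m.
h = 20.4 km × 0.63/3.28 = 3.92 km.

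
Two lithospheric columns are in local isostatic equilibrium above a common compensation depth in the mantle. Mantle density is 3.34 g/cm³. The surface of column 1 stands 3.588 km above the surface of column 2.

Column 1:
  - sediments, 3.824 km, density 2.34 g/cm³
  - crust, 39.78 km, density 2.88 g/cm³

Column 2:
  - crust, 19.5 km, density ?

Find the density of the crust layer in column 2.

Take the compensation level at the base of the deeper column (depth z_c below the surface of column 1) and equate Σ ρ_i t_i down to z_c; mantle fills any gap and the z_c terms cancel.
Column 1: 3.824×2.34 + 39.78×2.88 + (z_c − 43.604)×3.34
Column 2: 3.588×0 + 19.5×ρ + (z_c − 3.588 − 19.5)×3.34
The z_c×3.34 term appears on both sides and cancels. Collect the known terms of each column as K = Σ(ρt)_known − 3.34 × (depth of known layers): K_1 = 123.51456 − 3.34×43.604 = −22.1228; K_2 = 0 − 3.34×(3.588 + 19.5) = −77.11392.
Balance: K_1 = K_2 + 19.5×ρ, so ρ = (K_1 − K_2)/19.5 = 54.9911/19.5 = 2.82 g/cm³.

2.82 g/cm³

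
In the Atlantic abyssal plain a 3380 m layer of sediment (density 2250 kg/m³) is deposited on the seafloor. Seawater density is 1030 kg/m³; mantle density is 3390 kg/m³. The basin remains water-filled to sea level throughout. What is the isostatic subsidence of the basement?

Submarine loading: the sediment displaces seawater, and the subsidence is in turn flooded, so s (ρ_m − ρ_w) = t (ρ_sed − ρ_w).
s = 3380 m × (2250 − 1030) / (3390 − 1030) = 1750 m.

1750 m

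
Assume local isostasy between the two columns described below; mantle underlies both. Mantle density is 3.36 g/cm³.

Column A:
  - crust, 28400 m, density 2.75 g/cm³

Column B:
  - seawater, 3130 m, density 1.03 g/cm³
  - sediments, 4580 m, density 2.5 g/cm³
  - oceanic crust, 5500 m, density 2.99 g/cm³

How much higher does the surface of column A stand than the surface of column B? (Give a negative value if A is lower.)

For any compensation level in the mantle, the mantle terms cancel and isostasy reduces to e = (Σt_A − Σt_B) − (Σ(ρt)_A − Σ(ρt)_B) / ρ_m.
Σt_A = 28400 m; Σt_B = 13210 m; Σ(ρt)_A = 78100; Σ(ρt)_B = 31118.9 (in m·g/cm³).
e = (28400 − 13210) − (78100 − 31118.9) / 3.36 = 1210 m.

1210 m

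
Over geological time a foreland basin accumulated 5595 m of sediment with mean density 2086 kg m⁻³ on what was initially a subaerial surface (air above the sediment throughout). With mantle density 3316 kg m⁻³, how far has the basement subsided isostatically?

3520 m

Subaerial load: s = t ρ_sed / ρ_m = 5595 m × 2086/3316 = 3520 m.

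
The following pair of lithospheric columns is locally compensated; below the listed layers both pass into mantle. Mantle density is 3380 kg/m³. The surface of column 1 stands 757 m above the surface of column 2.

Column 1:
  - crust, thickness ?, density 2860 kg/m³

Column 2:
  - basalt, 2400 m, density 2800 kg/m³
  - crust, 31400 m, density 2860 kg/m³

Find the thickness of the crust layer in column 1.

Take the compensation level at the base of the deeper column (depth z_c below the surface of column 1) and equate Σ ρ_i t_i down to z_c; mantle fills any gap and the z_c terms cancel.
Column 1: x×2860 + (z_c − 0 − x)×3380
Column 2: 757×0 + 2400×2800 + 31400×2860 + (z_c − 757 − 33800)×3380
The z_c×3380 term appears on both sides and cancels. Collect the known terms of each column as K = Σ(ρt)_known − 3380 × (depth of known layers): K_1 = 0 − 3380×0 = 0; K_2 = 96524000 − 3380×(757 + 33800) = −20278660.
Balance: K_1 − x×(3380 − 2860) = K_2, so x = (K_1 − K_2)/(3380 − 2860) = 20278700/520 = 39000 m.

39000 m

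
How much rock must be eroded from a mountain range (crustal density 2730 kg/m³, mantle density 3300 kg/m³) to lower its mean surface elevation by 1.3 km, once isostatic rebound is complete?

Net drop Δ = e − u = e − e ρ_c/ρ_m = e (ρ_m − ρ_c)/ρ_m.
e = Δ ρ_m/(ρ_m − ρ_c) = 1.3 km × 3300/570 = 7.53 km.

7.53 km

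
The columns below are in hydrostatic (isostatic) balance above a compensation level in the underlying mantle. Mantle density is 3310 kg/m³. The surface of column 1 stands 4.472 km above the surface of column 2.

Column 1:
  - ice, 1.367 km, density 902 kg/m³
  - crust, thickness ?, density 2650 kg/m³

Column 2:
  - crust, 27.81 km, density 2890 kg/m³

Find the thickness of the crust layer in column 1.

Take the compensation level at the base of the deeper column (depth z_c below the surface of column 1) and equate Σ ρ_i t_i down to z_c; mantle fills any gap and the z_c terms cancel.
Column 1: 1.367×902 + x×2650 + (z_c − 1.367 − x)×3310
Column 2: 4.472×0 + 27.81×2890 + (z_c − 4.472 − 27.81)×3310
The z_c×3310 term appears on both sides and cancels. Collect the known terms of each column as K = Σ(ρt)_known − 3310 × (depth of known layers): K_1 = 1233.034 − 3310×1.367 = −3291.736; K_2 = 80370.9 − 3310×(4.472 + 27.81) = −26482.52.
Balance: K_1 − x×(3310 − 2650) = K_2, so x = (K_1 − K_2)/(3310 − 2650) = 23190.8/660 = 35.1 km.

35.1 km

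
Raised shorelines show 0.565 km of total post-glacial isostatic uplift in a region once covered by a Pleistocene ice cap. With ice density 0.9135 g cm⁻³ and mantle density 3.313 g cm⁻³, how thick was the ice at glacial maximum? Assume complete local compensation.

2.05 km

u = t ρ_ice/ρ_m → t = u ρ_m/ρ_ice = 0.565 km × 3.313/0.9135 = 2.05 km.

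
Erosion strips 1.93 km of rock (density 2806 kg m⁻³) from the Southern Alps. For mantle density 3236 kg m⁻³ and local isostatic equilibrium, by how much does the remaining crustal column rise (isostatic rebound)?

Unloading: uplift u = e ρ_c/ρ_m = 1.93 km × 2806/3236 = 1.67 km.

1.67 km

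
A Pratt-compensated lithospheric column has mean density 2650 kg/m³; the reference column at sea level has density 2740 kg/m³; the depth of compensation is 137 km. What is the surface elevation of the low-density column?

ρ_ref D = ρ (D + h) → h = D (ρ_ref − ρ)/ρ.
h = 137 km × (2740 − 2650)/2650 = 4.65 km.

4.65 km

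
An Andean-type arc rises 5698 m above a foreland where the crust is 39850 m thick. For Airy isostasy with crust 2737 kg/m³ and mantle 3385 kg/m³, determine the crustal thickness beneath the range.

69600 m

Root depth r = h ρ_c / (ρ_m − ρ_c) = 5698 m × 2737 / 648 = 24070 m.
Total thickness = T + h + r = 39850 m + 5698 m + 24070 m = 69600 m.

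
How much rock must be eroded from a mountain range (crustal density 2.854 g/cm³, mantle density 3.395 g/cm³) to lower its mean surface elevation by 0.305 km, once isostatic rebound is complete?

1.91 km

Net drop Δ = e − u = e − e ρ_c/ρ_m = e (ρ_m − ρ_c)/ρ_m.
e = Δ ρ_m/(ρ_m − ρ_c) = 0.305 km × 3.395/0.541 = 1.91 km.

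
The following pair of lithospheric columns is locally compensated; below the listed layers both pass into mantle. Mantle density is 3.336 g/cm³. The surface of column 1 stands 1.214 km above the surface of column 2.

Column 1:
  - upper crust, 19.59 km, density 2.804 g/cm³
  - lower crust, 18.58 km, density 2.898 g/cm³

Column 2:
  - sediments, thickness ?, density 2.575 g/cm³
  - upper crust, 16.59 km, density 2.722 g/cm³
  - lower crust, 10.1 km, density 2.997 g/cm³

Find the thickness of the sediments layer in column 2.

Take the compensation level at the base of the deeper column (depth z_c below the surface of column 1) and equate Σ ρ_i t_i down to z_c; mantle fills any gap and the z_c terms cancel.
Column 1: 19.59×2.804 + 18.58×2.898 + (z_c − 38.17)×3.336
Column 2: 1.214×0 + x×2.575 + 16.59×2.722 + 10.1×2.997 + (z_c − 1.214 − 26.69 − x)×3.336
The z_c×3.336 term appears on both sides and cancels. Collect the known terms of each column as K = Σ(ρt)_known − 3.336 × (depth of known layers): K_1 = 108.7752 − 3.336×38.17 = −18.55992; K_2 = 75.42768 − 3.336×(1.214 + 26.69) = −17.660064.
Balance: K_1 = K_2 − x×(3.336 − 2.575), so x = (K_2 − K_1)/(3.336 − 2.575) = 0.899856/0.761 = 1.18 km.

1.18 km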